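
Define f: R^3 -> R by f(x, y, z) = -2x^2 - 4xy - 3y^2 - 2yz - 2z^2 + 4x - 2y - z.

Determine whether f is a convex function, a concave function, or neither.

concave

f is quadratic, so its Hessian is the constant matrix H = [[-4, -4, 0], [-4, -6, -2], [0, -2, -4]].
Leading principal minors: -4, 8, -16.
Signs alternate −, +, − ⇒ H ≺ 0 ⇒ concave.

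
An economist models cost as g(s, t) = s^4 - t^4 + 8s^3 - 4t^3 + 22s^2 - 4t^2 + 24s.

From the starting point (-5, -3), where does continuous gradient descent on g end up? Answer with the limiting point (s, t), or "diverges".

diverges

g is separable, so gradient descent decouples: s follows -∂g/∂s, t follows -∂g/∂t.
∂g/∂s = 4(s + 1)(s + 2)(s + 3); at s=-5 this is -96, so s increases.
∂g/∂t = -4t(t + 1)(t + 2); at t=-3 this is 24, so t decreases.
The t-coordinate has no critical point in that direction and runs off to infinity.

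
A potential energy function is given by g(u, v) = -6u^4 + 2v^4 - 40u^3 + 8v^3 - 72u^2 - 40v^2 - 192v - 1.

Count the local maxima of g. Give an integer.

2

g separates as a function of u plus a function of v, so ∇g=0 decouples.
∂g/∂u = -24u(u + 2)(u + 3) = 0 at u ∈ {-3, -2, 0}; ∂g/∂v = 8(v - 3)(v + 2)(v + 4) = 0 at v ∈ {-4, -2, 3}.
The Hessian is diagonal: diag(g_uu, g_vv). Second derivatives: g_uu(-3)=-72, g_uu(-2)=48, g_uu(0)=-144; g_vv(-4)=112, g_vv(-2)=-80, g_vv(3)=280.
Local maxima occur where both diagonal entries negative: (-3, -2), (0, -2). Count: 2.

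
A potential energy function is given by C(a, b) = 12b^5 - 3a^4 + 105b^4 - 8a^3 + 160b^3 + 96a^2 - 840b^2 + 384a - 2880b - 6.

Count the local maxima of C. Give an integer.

4

C separates as a function of a plus a function of b, so ∇C=0 decouples.
∂C/∂a = -12(a - 4)(a + 2)(a + 4) = 0 at a ∈ {-4, -2, 4}; ∂C/∂b = 60(b - 2)(b + 2)(b + 3)(b + 4) = 0 at b ∈ {-4, -3, -2, 2}.
The Hessian is diagonal: diag(C_aa, C_bb). Second derivatives: C_aa(-4)=-192, C_aa(-2)=144, C_aa(4)=-576; C_bb(-4)=-720, C_bb(-3)=300, C_bb(-2)=-480, C_bb(2)=7200.
Local maxima occur where both diagonal entries negative: (-4, -4), (-4, -2), (4, -4), (4, -2). Count: 4.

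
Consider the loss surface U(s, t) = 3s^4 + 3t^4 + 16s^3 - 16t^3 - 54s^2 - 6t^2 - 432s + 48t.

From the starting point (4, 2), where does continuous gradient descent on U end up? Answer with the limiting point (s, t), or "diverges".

U is separable, so gradient descent decouples: s follows -∂U/∂s, t follows -∂U/∂t.
∂U/∂s = 12(s - 3)(s + 3)(s + 4); at s=4 this is 672, so s decreases.
∂U/∂t = 12(t - 4)(t - 1)(t + 1); at t=2 this is -72, so t increases.
s converges to its nearest critical value 3 (a local min of the s-part); t converges to 4. The iterate converges to (3, 4).

(3, 4)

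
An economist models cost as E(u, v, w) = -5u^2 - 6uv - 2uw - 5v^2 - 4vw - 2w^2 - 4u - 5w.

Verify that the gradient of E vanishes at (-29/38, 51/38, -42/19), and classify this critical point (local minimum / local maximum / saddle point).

∇E = (-10u - 6v - 2w - 4, -6u - 10v - 4w, -2u - 4v - 4w - 5); substituting (-29/38, 51/38, -42/19) gives ∇E = (0, 0, 0), so (-29/38, 51/38, -42/19) is indeed a critical point.
The Hessian is constant: H = [[-10, -6, -2], [-6, -10, -4], [-2, -4, -4]].
Leading principal minors: Δ₁ = -10, Δ₂ = 64, Δ₃ = -152.
The minors alternate sign starting negative (−, +, −), so H is negative definite: a local maximum.

local maximum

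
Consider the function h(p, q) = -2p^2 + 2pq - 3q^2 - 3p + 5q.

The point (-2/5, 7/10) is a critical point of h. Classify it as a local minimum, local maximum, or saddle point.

The Hessian of h is constant: H = [[-4, 2], [2, -6]].
det(H) = (-4)·(-6) − 2² = 20.
det(H) > 0 and tr(H) = -10 < 0, so H is negative definite and the point is a local maximum.

local maximum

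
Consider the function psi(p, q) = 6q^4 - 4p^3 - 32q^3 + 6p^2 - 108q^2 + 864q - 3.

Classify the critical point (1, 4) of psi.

saddle point

The mixed partial ∂²psi/∂p∂q is 0, so the Hessian at any point is diag(psi_pp, psi_qq) = diag(12(-2p + 1), 24(3q^2 - 8q - 9)).
At (1, 4): H = diag(-12, 168).
The eigenvalues have opposite signs, so H is indefinite: a saddle point.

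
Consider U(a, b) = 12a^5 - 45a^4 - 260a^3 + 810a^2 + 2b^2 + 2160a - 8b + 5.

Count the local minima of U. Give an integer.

U separates as a function of a plus a function of b, so ∇U=0 decouples.
∂U/∂a = 60(a - 4)(a - 3)(a + 1)(a + 3) = 0 at a ∈ {-3, -1, 3, 4}; ∂U/∂b = 4(b - 2) = 0 at b ∈ {2}.
The Hessian is diagonal: diag(U_aa, U_bb). Second derivatives: U_aa(-3)=-5040, U_aa(-1)=2400, U_aa(3)=-1440, U_aa(4)=2100; U_bb(2)=4.
Local minima occur where both diagonal entries positive: (-1, 2), (4, 2). Count: 2.

2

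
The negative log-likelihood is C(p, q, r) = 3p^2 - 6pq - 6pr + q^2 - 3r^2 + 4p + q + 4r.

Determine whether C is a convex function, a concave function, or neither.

C is quadratic, so its Hessian is the constant matrix H = [[6, -6, -6], [-6, 2, 0], [-6, 0, -6]].
Leading principal minors: 6, -24, 72.
Neither pattern holds ⇒ H is indefinite ⇒ neither convex nor concave.

neither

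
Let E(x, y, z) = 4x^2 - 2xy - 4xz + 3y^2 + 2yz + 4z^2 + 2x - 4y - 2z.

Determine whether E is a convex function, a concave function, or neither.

E is quadratic, so its Hessian is the constant matrix H = [[8, -2, -4], [-2, 6, 2], [-4, 2, 8]].
Leading principal minors: 8, 44, 256.
All positive ⇒ H ≻ 0 ⇒ convex.

convex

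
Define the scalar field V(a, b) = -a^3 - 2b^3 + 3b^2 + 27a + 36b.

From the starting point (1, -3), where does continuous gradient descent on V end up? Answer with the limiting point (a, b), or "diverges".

V is separable, so gradient descent decouples: a follows -∂V/∂a, b follows -∂V/∂b.
∂V/∂a = -3(a - 3)(a + 3); at a=1 this is 24, so a decreases.
∂V/∂b = -6(b - 3)(b + 2); at b=-3 this is -36, so b increases.
a converges to its nearest critical value -3 (a local min of the a-part); b converges to -2. The iterate converges to (-3, -2).

(-3, -2)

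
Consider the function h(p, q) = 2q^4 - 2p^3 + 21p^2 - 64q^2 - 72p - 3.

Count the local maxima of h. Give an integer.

h separates as a function of p plus a function of q, so ∇h=0 decouples.
∂h/∂p = -6(p - 4)(p - 3) = 0 at p ∈ {3, 4}; ∂h/∂q = 8q(q - 4)(q + 4) = 0 at q ∈ {-4, 0, 4}.
The Hessian is diagonal: diag(h_pp, h_qq). Second derivatives: h_pp(3)=6, h_pp(4)=-6; h_qq(-4)=256, h_qq(0)=-128, h_qq(4)=256.
Local maxima occur where both diagonal entries negative: (4, 0). Count: 1.

1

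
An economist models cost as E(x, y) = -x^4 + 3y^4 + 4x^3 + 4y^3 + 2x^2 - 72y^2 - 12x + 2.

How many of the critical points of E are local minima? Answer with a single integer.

E separates as a function of x plus a function of y, so ∇E=0 decouples.
∂E/∂x = -4(x - 3)(x - 1)(x + 1) = 0 at x ∈ {-1, 1, 3}; ∂E/∂y = 12y(y - 3)(y + 4) = 0 at y ∈ {-4, 0, 3}.
The Hessian is diagonal: diag(E_xx, E_yy). Second derivatives: E_xx(-1)=-32, E_xx(1)=16, E_xx(3)=-32; E_yy(-4)=336, E_yy(0)=-144, E_yy(3)=252.
Local minima occur where both diagonal entries positive: (1, -4), (1, 3). Count: 2.

2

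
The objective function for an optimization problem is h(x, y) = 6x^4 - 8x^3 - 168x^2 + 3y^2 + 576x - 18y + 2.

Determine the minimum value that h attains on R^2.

h(x,y) separates as P(x) + Q(y) + 2, so its minimum is min P + min Q + 2.
P'(x) = 24(x - 3)(x - 2)(x + 4) vanishes at x ∈ {-4, 2, 3}; Q'(y) = 6y - 18 vanishes at y ∈ {3}.
Local minima of P (where P''>0): P(-4)=-2944, P(3)=486. Local minima of Q: Q(3)=-27.
So the global minimum of h is P(-4) + Q(3) + 2 = -2944 − 27 + 2 = -2969, attained at (-4, 3).

-2969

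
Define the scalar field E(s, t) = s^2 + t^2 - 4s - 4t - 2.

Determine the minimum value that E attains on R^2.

-10

E(s,t) separates as P(s) + Q(t) − 2, so its minimum is min P + min Q − 2.
P'(s) = 2s - 4 vanishes at s ∈ {2}; Q'(t) = 2(t - 2) vanishes at t ∈ {2}.
Local minima of P (where P''>0): P(2)=-4. Local minima of Q: Q(2)=-4.
So the global minimum of E is P(2) + Q(2) − 2 = -4 − 4 − 2 = -10, attained at (2, 2).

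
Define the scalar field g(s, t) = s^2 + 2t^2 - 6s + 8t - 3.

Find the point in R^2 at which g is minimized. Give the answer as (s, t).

g(s,t) separates as P(s) + Q(t) − 3, so its minimum is min P + min Q − 3.
P'(s) = 2s - 6 vanishes at s ∈ {3}; Q'(t) = 4(t + 2) vanishes at t ∈ {-2}.
Local minima of P (where P''>0): P(3)=-9. Local minima of Q: Q(-2)=-8.
So the global minimum of g is P(3) + Q(-2) − 3 = -9 − 8 − 3 = -20, attained at (3, -2).

(3, -2)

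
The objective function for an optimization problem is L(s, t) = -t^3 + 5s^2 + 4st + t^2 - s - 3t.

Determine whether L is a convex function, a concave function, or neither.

neither

The term -t^3 is cubic, so the Hessian is not constant.
∂²L/∂t² = -6t + 2, which takes both signs as t varies (negative for sufficiently large t). A diagonal entry of the Hessian changing sign means the Hessian is neither positive- nor negative-semidefinite on all of R^2.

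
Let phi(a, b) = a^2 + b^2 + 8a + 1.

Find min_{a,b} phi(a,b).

phi(a,b) separates as P(a) + Q(b) + 1, so its minimum is min P + min Q + 1.
P'(a) = 2a + 8 vanishes at a ∈ {-4}; Q'(b) = 2b vanishes at b ∈ {0}.
Local minima of P (where P''>0): P(-4)=-16. Local minima of Q: Q(0)=0.
So the global minimum of phi is P(-4) + Q(0) + 1 = -16 + 0 + 1 = -15, attained at (-4, 0).

-15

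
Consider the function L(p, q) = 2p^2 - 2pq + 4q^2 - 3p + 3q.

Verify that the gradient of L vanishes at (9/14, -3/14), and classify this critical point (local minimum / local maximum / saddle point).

∇L = (4p - 2q - 3, -2p + 8q + 3); substituting (9/14, -3/14) gives ∇L = (0, 0), so (9/14, -3/14) is indeed a critical point.
The Hessian of L is constant: H = [[4, -2], [-2, 8]].
det(H) = 4·8 − (-2)² = 28.
det(H) > 0 and tr(H) = 12 > 0, so H is positive definite and the point is a local minimum.

local minimum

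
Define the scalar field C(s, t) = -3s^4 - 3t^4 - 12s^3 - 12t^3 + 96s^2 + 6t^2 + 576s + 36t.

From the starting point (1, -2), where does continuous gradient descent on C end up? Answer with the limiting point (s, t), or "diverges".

C is separable, so gradient descent decouples: s follows -∂C/∂s, t follows -∂C/∂t.
∂C/∂s = -12(s - 4)(s + 3)(s + 4); at s=1 this is 720, so s decreases.
∂C/∂t = -12(t - 1)(t + 1)(t + 3); at t=-2 this is -36, so t increases.
s converges to its nearest critical value -3 (a local min of the s-part); t converges to -1. The iterate converges to (-3, -1).

(-3, -1)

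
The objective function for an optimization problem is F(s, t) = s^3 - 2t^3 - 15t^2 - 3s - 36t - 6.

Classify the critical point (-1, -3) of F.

saddle point

The mixed partial ∂²F/∂s∂t is 0, so the Hessian at any point is diag(F_ss, F_tt) = diag(6s, -6(2t + 5)).
At (-1, -3): H = diag(-6, 6).
The eigenvalues have opposite signs, so H is indefinite: a saddle point.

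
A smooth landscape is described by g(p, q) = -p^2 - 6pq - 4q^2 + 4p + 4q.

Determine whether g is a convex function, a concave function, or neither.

g is quadratic, so its Hessian is the constant matrix H = [[-2, -6], [-6, -8]].
det(H) = -20, tr(H) = -10.
det(H) < 0, so H is indefinite: neither convex nor concave.

neither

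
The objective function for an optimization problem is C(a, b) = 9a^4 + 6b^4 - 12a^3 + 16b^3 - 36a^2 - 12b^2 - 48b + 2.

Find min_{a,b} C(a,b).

C(a,b) separates as P(a) + Q(b) + 2, so its minimum is min P + min Q + 2.
P'(a) = 36a(a - 2)(a + 1) vanishes at a ∈ {-1, 0, 2}; Q'(b) = 24(b - 1)(b + 1)(b + 2) vanishes at b ∈ {-2, -1, 1}.
Local minima of P (where P''>0): P(-1)=-15, P(2)=-96. Local minima of Q: Q(-2)=16, Q(1)=-38.
So the global minimum of C is P(2) + Q(1) + 2 = -96 − 38 + 2 = -132, attained at (2, 1).

-132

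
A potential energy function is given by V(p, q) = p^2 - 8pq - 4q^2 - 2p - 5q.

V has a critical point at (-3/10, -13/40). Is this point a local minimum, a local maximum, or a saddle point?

saddle point

The Hessian of V is constant: H = [[2, -8], [-8, -8]].
det(H) = 2·(-8) − (-8)² = -80.
Since det(H) < 0, H is indefinite and the critical point is a saddle point.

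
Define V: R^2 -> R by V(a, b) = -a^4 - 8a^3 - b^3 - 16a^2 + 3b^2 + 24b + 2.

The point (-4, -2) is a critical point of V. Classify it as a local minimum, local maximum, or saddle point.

The mixed partial ∂²V/∂a∂b is 0, so the Hessian at any point is diag(V_aa, V_bb) = diag(-4(3a^2 + 12a + 8), 6(-b + 1)).
At (-4, -2): H = diag(-32, 18).
The eigenvalues have opposite signs, so H is indefinite: a saddle point.

saddle point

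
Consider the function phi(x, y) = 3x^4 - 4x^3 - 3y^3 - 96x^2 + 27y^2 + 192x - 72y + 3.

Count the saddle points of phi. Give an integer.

3

phi separates as a function of x plus a function of y, so ∇phi=0 decouples.
∂phi/∂x = 12(x - 4)(x - 1)(x + 4) = 0 at x ∈ {-4, 1, 4}; ∂phi/∂y = -9(y - 4)(y - 2) = 0 at y ∈ {2, 4}.
The Hessian is diagonal: diag(phi_xx, phi_yy). Second derivatives: phi_xx(-4)=480, phi_xx(1)=-180, phi_xx(4)=288; phi_yy(2)=18, phi_yy(4)=-18.
Saddle points occur where the two diagonal entries have opposite signs: (-4, 4), (1, 2), (4, 4). Count: 3.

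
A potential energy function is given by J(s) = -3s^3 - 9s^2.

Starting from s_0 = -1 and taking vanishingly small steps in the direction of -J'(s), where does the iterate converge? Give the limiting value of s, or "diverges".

J'(s) = -9s(s + 2), so J'(-1) = 9.
Gradient descent moves in the -J' direction, i.e. s is decreasing.
The nearest critical point in that direction is s = -2, where J'' = 18 > 0 (a local minimum). The iterate converges there.

-2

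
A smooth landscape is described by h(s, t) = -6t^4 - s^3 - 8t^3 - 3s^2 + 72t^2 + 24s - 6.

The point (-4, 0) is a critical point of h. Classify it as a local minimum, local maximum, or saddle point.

The mixed partial ∂²h/∂s∂t is 0, so the Hessian at any point is diag(h_ss, h_tt) = diag(-6(s + 1), 24(-3t^2 - 2t + 6)).
At (-4, 0): H = diag(18, 144).
Both eigenvalues are positive, so H is positive definite: a local minimum.

local minimum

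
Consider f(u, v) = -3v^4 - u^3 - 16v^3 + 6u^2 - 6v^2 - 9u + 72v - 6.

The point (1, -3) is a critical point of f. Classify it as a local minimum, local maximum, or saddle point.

The mixed partial ∂²f/∂u∂v is 0, so the Hessian at any point is diag(f_uu, f_vv) = diag(6(-u + 2), -12(3v^2 + 8v + 1)).
At (1, -3): H = diag(6, -48).
The eigenvalues have opposite signs, so H is indefinite: a saddle point.

saddle point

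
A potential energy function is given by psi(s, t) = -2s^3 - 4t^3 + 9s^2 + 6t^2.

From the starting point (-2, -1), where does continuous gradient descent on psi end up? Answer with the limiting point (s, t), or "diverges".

(0, 0)

psi is separable, so gradient descent decouples: s follows -∂psi/∂s, t follows -∂psi/∂t.
∂psi/∂s = -6s(s - 3); at s=-2 this is -60, so s increases.
∂psi/∂t = -12t(t - 1); at t=-1 this is -24, so t increases.
s converges to its nearest critical value 0 (a local min of the s-part); t converges to 0. The iterate converges to (0, 0).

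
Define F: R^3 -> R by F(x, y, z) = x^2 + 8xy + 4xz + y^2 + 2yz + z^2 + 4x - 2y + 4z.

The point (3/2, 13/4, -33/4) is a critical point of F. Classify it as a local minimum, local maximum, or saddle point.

saddle point

The Hessian is constant: H = [[2, 8, 4], [8, 2, 2], [4, 2, 2]].
Leading principal minors: Δ₁ = 2, Δ₂ = -60, Δ₃ = -32.
The minors fit neither the all-positive nor the alternating-sign pattern, so H is indefinite: a saddle point.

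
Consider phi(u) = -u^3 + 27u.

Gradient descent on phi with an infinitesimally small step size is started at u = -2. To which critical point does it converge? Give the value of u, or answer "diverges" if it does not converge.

phi'(u) = -3(u - 3)(u + 3), so phi'(-2) = 15.
Gradient descent moves in the -phi' direction, i.e. u is decreasing.
The nearest critical point in that direction is u = -3, where phi'' = 18 > 0 (a local minimum). The iterate converges there.

-3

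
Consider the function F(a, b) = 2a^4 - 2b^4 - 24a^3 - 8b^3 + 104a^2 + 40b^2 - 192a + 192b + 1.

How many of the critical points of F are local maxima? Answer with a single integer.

2

F separates as a function of a plus a function of b, so ∇F=0 decouples.
∂F/∂a = 8(a - 4)(a - 3)(a - 2) = 0 at a ∈ {2, 3, 4}; ∂F/∂b = -8(b - 3)(b + 2)(b + 4) = 0 at b ∈ {-4, -2, 3}.
The Hessian is diagonal: diag(F_aa, F_bb). Second derivatives: F_aa(2)=16, F_aa(3)=-8, F_aa(4)=16; F_bb(-4)=-112, F_bb(-2)=80, F_bb(3)=-280.
Local maxima occur where both diagonal entries negative: (3, -4), (3, 3). Count: 2.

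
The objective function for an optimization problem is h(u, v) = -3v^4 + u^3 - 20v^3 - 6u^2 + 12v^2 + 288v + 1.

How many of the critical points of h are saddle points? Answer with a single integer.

h separates as a function of u plus a function of v, so ∇h=0 decouples.
∂h/∂u = 3u(u - 4) = 0 at u ∈ {0, 4}; ∂h/∂v = -12(v - 2)(v + 3)(v + 4) = 0 at v ∈ {-4, -3, 2}.
The Hessian is diagonal: diag(h_uu, h_vv). Second derivatives: h_uu(0)=-12, h_uu(4)=12; h_vv(-4)=-72, h_vv(-3)=60, h_vv(2)=-360.
Saddle points occur where the two diagonal entries have opposite signs: (0, -3), (4, -4), (4, 2). Count: 3.

3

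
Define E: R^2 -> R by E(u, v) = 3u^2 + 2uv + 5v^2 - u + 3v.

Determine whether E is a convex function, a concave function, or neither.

convex

E is quadratic, so its Hessian is the constant matrix H = [[6, 2], [2, 10]].
det(H) = 56, tr(H) = 16.
det(H) > 0 and tr(H) > 0, so H is positive definite everywhere: convex.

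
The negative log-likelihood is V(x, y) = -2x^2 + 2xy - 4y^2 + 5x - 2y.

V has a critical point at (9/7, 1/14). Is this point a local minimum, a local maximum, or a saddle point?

The Hessian of V is constant: H = [[-4, 2], [2, -8]].
det(H) = (-4)·(-8) − 2² = 28.
det(H) > 0 and tr(H) = -12 < 0, so H is negative definite and the point is a local maximum.

local maximum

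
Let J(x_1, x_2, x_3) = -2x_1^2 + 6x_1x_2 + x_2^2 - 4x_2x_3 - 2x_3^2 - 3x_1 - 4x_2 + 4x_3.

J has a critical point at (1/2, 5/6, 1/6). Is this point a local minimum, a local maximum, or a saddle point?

saddle point

The Hessian is constant: H = [[-4, 6, 0], [6, 2, -4], [0, -4, -4]].
Leading principal minors: Δ₁ = -4, Δ₂ = -44, Δ₃ = 240.
The minors fit neither the all-positive nor the alternating-sign pattern, so H is indefinite: a saddle point.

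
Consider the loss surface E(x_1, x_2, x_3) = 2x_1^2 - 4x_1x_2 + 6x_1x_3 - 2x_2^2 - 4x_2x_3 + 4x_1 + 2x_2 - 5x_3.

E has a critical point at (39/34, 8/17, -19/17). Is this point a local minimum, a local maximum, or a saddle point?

The Hessian is constant: H = [[4, -4, 6], [-4, -4, -4], [6, -4, 0]].
Leading principal minors: Δ₁ = 4, Δ₂ = -32, Δ₃ = 272.
The minors fit neither the all-positive nor the alternating-sign pattern, so H is indefinite: a saddle point.

saddle point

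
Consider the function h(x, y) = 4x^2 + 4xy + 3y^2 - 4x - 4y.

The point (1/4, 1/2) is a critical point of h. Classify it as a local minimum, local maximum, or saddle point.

The Hessian of h is constant: H = [[8, 4], [4, 6]].
det(H) = 8·6 − 4² = 32.
det(H) > 0 and tr(H) = 14 > 0, so H is positive definite and the point is a local minimum.

local minimum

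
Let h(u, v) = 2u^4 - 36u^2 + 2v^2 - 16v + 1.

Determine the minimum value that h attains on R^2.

h(u,v) separates as P(u) + Q(v) + 1, so its minimum is min P + min Q + 1.
P'(u) = 8u(u - 3)(u + 3) vanishes at u ∈ {-3, 0, 3}; Q'(v) = 4v - 16 vanishes at v ∈ {4}.
Local minima of P (where P''>0): P(-3)=-162, P(3)=-162. Local minima of Q: Q(4)=-32.
So the global minimum of h is P(-3) + Q(4) + 1 = -162 − 32 + 1 = -193, attained at (-3, 4).

-193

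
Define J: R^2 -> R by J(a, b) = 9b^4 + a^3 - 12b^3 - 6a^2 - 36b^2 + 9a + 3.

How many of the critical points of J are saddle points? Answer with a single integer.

3

J separates as a function of a plus a function of b, so ∇J=0 decouples.
∂J/∂a = 3(a - 3)(a - 1) = 0 at a ∈ {1, 3}; ∂J/∂b = 36b(b - 2)(b + 1) = 0 at b ∈ {-1, 0, 2}.
The Hessian is diagonal: diag(J_aa, J_bb). Second derivatives: J_aa(1)=-6, J_aa(3)=6; J_bb(-1)=108, J_bb(0)=-72, J_bb(2)=216.
Saddle points occur where the two diagonal entries have opposite signs: (1, -1), (1, 2), (3, 0). Count: 3.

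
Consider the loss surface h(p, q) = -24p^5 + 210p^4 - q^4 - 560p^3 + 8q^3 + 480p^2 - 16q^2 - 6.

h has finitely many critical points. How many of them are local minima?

h separates as a function of p plus a function of q, so ∇h=0 decouples.
∂h/∂p = -120p(p - 4)(p - 2)(p - 1) = 0 at p ∈ {0, 1, 2, 4}; ∂h/∂q = -4q(q - 4)(q - 2) = 0 at q ∈ {0, 2, 4}.
The Hessian is diagonal: diag(h_pp, h_qq). Second derivatives: h_pp(0)=960, h_pp(1)=-360, h_pp(2)=480, h_pp(4)=-2880; h_qq(0)=-32, h_qq(2)=16, h_qq(4)=-32.
Local minima occur where both diagonal entries positive: (0, 2), (2, 2). Count: 2.

2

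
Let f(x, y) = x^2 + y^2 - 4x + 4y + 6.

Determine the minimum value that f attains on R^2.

-2

f(x,y) separates as P(x) + Q(y) + 6, so its minimum is min P + min Q + 6.
P'(x) = 2x - 4 vanishes at x ∈ {2}; Q'(y) = 2y + 4 vanishes at y ∈ {-2}.
Local minima of P (where P''>0): P(2)=-4. Local minima of Q: Q(-2)=-4.
So the global minimum of f is P(2) + Q(-2) + 6 = -4 − 4 + 6 = -2, attained at (2, -2).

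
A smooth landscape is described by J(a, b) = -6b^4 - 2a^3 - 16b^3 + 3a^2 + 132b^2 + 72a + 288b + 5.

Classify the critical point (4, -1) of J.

saddle point

The mixed partial ∂²J/∂a∂b is 0, so the Hessian at any point is diag(J_aa, J_bb) = diag(6(-2a + 1), 24(-3b^2 - 4b + 11)).
At (4, -1): H = diag(-42, 288).
The eigenvalues have opposite signs, so H is indefinite: a saddle point.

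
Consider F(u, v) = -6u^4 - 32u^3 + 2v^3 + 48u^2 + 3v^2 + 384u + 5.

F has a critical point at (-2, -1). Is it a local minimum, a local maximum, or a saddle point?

saddle point

The mixed partial ∂²F/∂u∂v is 0, so the Hessian at any point is diag(F_uu, F_vv) = diag(24(-3u^2 - 8u + 4), 6(2v + 1)).
At (-2, -1): H = diag(192, -6).
The eigenvalues have opposite signs, so H is indefinite: a saddle point.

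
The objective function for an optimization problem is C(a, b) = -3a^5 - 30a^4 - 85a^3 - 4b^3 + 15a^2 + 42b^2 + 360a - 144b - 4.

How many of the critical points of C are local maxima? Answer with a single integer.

C separates as a function of a plus a function of b, so ∇C=0 decouples.
∂C/∂a = -15(a - 1)(a + 2)(a + 3)(a + 4) = 0 at a ∈ {-4, -3, -2, 1}; ∂C/∂b = -12(b - 4)(b - 3) = 0 at b ∈ {3, 4}.
The Hessian is diagonal: diag(C_aa, C_bb). Second derivatives: C_aa(-4)=150, C_aa(-3)=-60, C_aa(-2)=90, C_aa(1)=-900; C_bb(3)=12, C_bb(4)=-12.
Local maxima occur where both diagonal entries negative: (-3, 4), (1, 4). Count: 2.

2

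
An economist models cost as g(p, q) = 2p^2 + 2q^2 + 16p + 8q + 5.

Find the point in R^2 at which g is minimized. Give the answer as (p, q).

(-4, -2)

g(p,q) separates as A(p) + B(q) + 5, so its minimum is min A + min B + 5.
A'(p) = 4p + 16 vanishes at p ∈ {-4}; B'(q) = 4q + 8 vanishes at q ∈ {-2}.
Local minima of A (where A''>0): A(-4)=-32. Local minima of B: B(-2)=-8.
So the global minimum of g is A(-4) + B(-2) + 5 = -32 − 8 + 5 = -35, attained at (-4, -2).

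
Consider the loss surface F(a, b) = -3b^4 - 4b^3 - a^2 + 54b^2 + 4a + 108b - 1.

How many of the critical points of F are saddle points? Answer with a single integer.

F separates as a function of a plus a function of b, so ∇F=0 decouples.
∂F/∂a = -2(a - 2) = 0 at a ∈ {2}; ∂F/∂b = -12(b - 3)(b + 1)(b + 3) = 0 at b ∈ {-3, -1, 3}.
The Hessian is diagonal: diag(F_aa, F_bb). Second derivatives: F_aa(2)=-2; F_bb(-3)=-144, F_bb(-1)=96, F_bb(3)=-288.
Saddle points occur where the two diagonal entries have opposite signs: (2, -1). Count: 1.

1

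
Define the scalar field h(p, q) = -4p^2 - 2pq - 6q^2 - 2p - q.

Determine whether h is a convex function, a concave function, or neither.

h is quadratic, so its Hessian is the constant matrix H = [[-8, -2], [-2, -12]].
det(H) = 92, tr(H) = -20.
det(H) > 0 and tr(H) < 0, so H is negative definite everywhere: concave.

concave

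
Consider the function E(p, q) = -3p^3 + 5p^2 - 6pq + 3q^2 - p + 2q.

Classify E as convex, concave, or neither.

neither

The term -3p^3 is cubic, so the Hessian is not constant.
∂²E/∂p² = -18p + 10, which takes both signs as p varies (negative for sufficiently large p). A diagonal entry of the Hessian changing sign means the Hessian is neither positive- nor negative-semidefinite on all of R^2.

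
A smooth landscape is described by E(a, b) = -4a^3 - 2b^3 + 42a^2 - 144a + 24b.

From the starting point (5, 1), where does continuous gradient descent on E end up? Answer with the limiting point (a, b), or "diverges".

diverges

E is separable, so gradient descent decouples: a follows -∂E/∂a, b follows -∂E/∂b.
∂E/∂a = -12(a - 4)(a - 3); at a=5 this is -24, so a increases.
∂E/∂b = -6(b - 2)(b + 2); at b=1 this is 18, so b decreases.
The a-coordinate has no critical point in that direction and runs off to infinity.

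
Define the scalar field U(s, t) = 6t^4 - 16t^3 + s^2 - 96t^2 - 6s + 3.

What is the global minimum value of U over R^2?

-1030

U(s,t) separates as P(s) + Q(t) + 3, so its minimum is min P + min Q + 3.
P'(s) = 2s - 6 vanishes at s ∈ {3}; Q'(t) = 24t(t - 4)(t + 2) vanishes at t ∈ {-2, 0, 4}.
Local minima of P (where P''>0): P(3)=-9. Local minima of Q: Q(-2)=-160, Q(4)=-1024.
So the global minimum of U is P(3) + Q(4) + 3 = -9 − 1024 + 3 = -1030, attained at (3, 4).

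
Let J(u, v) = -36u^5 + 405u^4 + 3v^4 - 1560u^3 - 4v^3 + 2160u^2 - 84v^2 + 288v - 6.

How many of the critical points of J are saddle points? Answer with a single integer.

6

J separates as a function of u plus a function of v, so ∇J=0 decouples.
∂J/∂u = -180u(u - 4)(u - 3)(u - 2) = 0 at u ∈ {0, 2, 3, 4}; ∂J/∂v = 12(v - 3)(v - 2)(v + 4) = 0 at v ∈ {-4, 2, 3}.
The Hessian is diagonal: diag(J_uu, J_vv). Second derivatives: J_uu(0)=4320, J_uu(2)=-720, J_uu(3)=540, J_uu(4)=-1440; J_vv(-4)=504, J_vv(2)=-72, J_vv(3)=84.
Saddle points occur where the two diagonal entries have opposite signs: (0, 2), (2, -4), (2, 3), (3, 2), (4, -4), (4, 3). Count: 6.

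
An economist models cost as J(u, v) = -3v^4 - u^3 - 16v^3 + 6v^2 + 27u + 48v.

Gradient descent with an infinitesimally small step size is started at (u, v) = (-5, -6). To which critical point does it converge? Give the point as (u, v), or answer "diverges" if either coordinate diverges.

diverges

J is separable, so gradient descent decouples: u follows -∂J/∂u, v follows -∂J/∂v.
∂J/∂u = -3(u - 3)(u + 3); at u=-5 this is -48, so u increases.
∂J/∂v = -12(v - 1)(v + 1)(v + 4); at v=-6 this is 840, so v decreases.
The v-coordinate has no critical point in that direction and runs off to infinity.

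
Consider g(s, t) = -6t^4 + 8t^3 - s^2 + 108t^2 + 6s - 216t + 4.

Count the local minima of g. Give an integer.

0

g separates as a function of s plus a function of t, so ∇g=0 decouples.
∂g/∂s = -2(s - 3) = 0 at s ∈ {3}; ∂g/∂t = -24(t - 3)(t - 1)(t + 3) = 0 at t ∈ {-3, 1, 3}.
The Hessian is diagonal: diag(g_ss, g_tt). Second derivatives: g_ss(3)=-2; g_tt(-3)=-576, g_tt(1)=192, g_tt(3)=-288.
Local minima occur where both diagonal entries positive: none. Count: 0.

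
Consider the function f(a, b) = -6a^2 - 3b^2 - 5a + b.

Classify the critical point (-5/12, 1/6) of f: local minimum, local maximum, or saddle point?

The Hessian of f is constant: H = [[-12, 0], [0, -6]].
det(H) = (-12)·(-6) − 0² = 72.
det(H) > 0 and tr(H) = -18 < 0, so H is negative definite and the point is a local maximum.

local maximum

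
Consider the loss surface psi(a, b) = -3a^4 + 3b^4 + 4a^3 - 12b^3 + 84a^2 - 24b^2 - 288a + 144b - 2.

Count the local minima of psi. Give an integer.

2

psi separates as a function of a plus a function of b, so ∇psi=0 decouples.
∂psi/∂a = -12(a - 3)(a - 2)(a + 4) = 0 at a ∈ {-4, 2, 3}; ∂psi/∂b = 12(b - 3)(b - 2)(b + 2) = 0 at b ∈ {-2, 2, 3}.
The Hessian is diagonal: diag(psi_aa, psi_bb). Second derivatives: psi_aa(-4)=-504, psi_aa(2)=72, psi_aa(3)=-84; psi_bb(-2)=240, psi_bb(2)=-48, psi_bb(3)=60.
Local minima occur where both diagonal entries positive: (2, -2), (2, 3). Count: 2.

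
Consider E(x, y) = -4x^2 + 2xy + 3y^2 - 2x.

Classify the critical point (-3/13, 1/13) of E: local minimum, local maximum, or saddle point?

The Hessian of E is constant: H = [[-8, 2], [2, 6]].
det(H) = (-8)·6 − 2² = -52.
Since det(H) < 0, H is indefinite and the critical point is a saddle point.

saddle point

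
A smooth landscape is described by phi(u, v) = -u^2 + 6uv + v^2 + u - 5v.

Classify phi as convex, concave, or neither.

neither

phi is quadratic, so its Hessian is the constant matrix H = [[-2, 6], [6, 2]].
det(H) = -40, tr(H) = 0.
det(H) < 0, so H is indefinite: neither convex nor concave.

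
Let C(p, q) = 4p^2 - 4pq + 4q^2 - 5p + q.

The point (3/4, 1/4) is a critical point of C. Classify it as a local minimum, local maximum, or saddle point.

local minimum

The Hessian of C is constant: H = [[8, -4], [-4, 8]].
det(H) = 8·8 − (-4)² = 48.
det(H) > 0 and tr(H) = 16 > 0, so H is positive definite and the point is a local minimum.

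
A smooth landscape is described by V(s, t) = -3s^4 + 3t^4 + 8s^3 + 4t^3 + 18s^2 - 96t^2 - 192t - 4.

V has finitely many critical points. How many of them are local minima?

2

V separates as a function of s plus a function of t, so ∇V=0 decouples.
∂V/∂s = -12s(s - 3)(s + 1) = 0 at s ∈ {-1, 0, 3}; ∂V/∂t = 12(t - 4)(t + 1)(t + 4) = 0 at t ∈ {-4, -1, 4}.
The Hessian is diagonal: diag(V_ss, V_tt). Second derivatives: V_ss(-1)=-48, V_ss(0)=36, V_ss(3)=-144; V_tt(-4)=288, V_tt(-1)=-180, V_tt(4)=480.
Local minima occur where both diagonal entries positive: (0, -4), (0, 4). Count: 2.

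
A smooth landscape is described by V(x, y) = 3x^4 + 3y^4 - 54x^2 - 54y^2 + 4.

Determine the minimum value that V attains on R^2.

V(x,y) separates as P(x) + Q(y) + 4, so its minimum is min P + min Q + 4.
P'(x) = 12x(x - 3)(x + 3) vanishes at x ∈ {-3, 0, 3}; Q'(y) = 12y(y - 3)(y + 3) vanishes at y ∈ {-3, 0, 3}.
Local minima of P (where P''>0): P(-3)=-243, P(3)=-243. Local minima of Q: Q(-3)=-243, Q(3)=-243.
So the global minimum of V is P(-3) + Q(-3) + 4 = -243 − 243 + 4 = -482, attained at (-3, -3).

-482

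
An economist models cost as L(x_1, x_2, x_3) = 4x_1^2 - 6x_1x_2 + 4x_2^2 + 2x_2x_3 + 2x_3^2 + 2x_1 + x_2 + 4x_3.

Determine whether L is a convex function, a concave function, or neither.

convex

L is quadratic, so its Hessian is the constant matrix H = [[8, -6, 0], [-6, 8, 2], [0, 2, 4]].
Leading principal minors: 8, 28, 80.
All positive ⇒ H ≻ 0 ⇒ convex.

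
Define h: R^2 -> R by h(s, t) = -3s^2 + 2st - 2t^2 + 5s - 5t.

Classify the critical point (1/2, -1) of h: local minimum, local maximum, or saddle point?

The Hessian of h is constant: H = [[-6, 2], [2, -4]].
det(H) = (-6)·(-4) − 2² = 20.
det(H) > 0 and tr(H) = -10 < 0, so H is negative definite and the point is a local maximum.

local maximum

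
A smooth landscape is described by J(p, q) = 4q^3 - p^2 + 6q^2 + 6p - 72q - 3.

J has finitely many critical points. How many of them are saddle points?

J separates as a function of p plus a function of q, so ∇J=0 decouples.
∂J/∂p = -2(p - 3) = 0 at p ∈ {3}; ∂J/∂q = 12(q - 2)(q + 3) = 0 at q ∈ {-3, 2}.
The Hessian is diagonal: diag(J_pp, J_qq). Second derivatives: J_pp(3)=-2; J_qq(-3)=-60, J_qq(2)=60.
Saddle points occur where the two diagonal entries have opposite signs: (3, 2). Count: 1.

1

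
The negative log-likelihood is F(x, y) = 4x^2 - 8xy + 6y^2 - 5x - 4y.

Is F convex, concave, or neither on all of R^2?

F is quadratic, so its Hessian is the constant matrix H = [[8, -8], [-8, 12]].
det(H) = 32, tr(H) = 20.
det(H) > 0 and tr(H) > 0, so H is positive definite everywhere: convex.

convex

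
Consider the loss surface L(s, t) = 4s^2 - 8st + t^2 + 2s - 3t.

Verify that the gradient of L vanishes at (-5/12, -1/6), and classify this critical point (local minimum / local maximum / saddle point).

∇L = (8s - 8t + 2, -8s + 2t - 3); substituting (-5/12, -1/6) gives ∇L = (0, 0), so (-5/12, -1/6) is indeed a critical point.
The Hessian of L is constant: H = [[8, -8], [-8, 2]].
det(H) = 8·2 − (-8)² = -48.
Since det(H) < 0, H is indefinite and the critical point is a saddle point.

saddle point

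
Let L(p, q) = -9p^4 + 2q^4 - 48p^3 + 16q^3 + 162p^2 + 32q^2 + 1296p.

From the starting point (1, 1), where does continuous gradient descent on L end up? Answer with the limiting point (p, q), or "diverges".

(-3, 0)

L is separable, so gradient descent decouples: p follows -∂L/∂p, q follows -∂L/∂q.
∂L/∂p = -36(p - 3)(p + 3)(p + 4); at p=1 this is 1440, so p decreases.
∂L/∂q = 8q(q + 2)(q + 4); at q=1 this is 120, so q decreases.
p converges to its nearest critical value -3 (a local min of the p-part); q converges to 0. The iterate converges to (-3, 0).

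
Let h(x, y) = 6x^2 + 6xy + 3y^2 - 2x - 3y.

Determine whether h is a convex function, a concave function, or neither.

convex

h is quadratic, so its Hessian is the constant matrix H = [[12, 6], [6, 6]].
det(H) = 36, tr(H) = 18.
det(H) > 0 and tr(H) > 0, so H is positive definite everywhere: convex.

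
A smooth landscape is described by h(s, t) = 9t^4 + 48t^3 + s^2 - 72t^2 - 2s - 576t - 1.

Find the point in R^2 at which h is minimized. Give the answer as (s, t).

(1, 2)

h(s,t) separates as P(s) + Q(t) − 1, so its minimum is min P + min Q − 1.
P'(s) = 2s - 2 vanishes at s ∈ {1}; Q'(t) = 36(t - 2)(t + 2)(t + 4) vanishes at t ∈ {-4, -2, 2}.
Local minima of P (where P''>0): P(1)=-1. Local minima of Q: Q(-4)=384, Q(2)=-912.
So the global minimum of h is P(1) + Q(2) − 1 = -1 − 912 − 1 = -914, attained at (1, 2).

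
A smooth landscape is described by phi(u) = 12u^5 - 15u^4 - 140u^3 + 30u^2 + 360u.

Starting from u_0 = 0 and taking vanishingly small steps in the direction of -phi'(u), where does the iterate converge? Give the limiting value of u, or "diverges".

phi'(u) = 60(u - 3)(u - 1)(u + 1)(u + 2), so phi'(0) = 360.
Gradient descent moves in the -phi' direction, i.e. u is decreasing.
The nearest critical point in that direction is u = -1, where phi'' = 480 > 0 (a local minimum). The iterate converges there.

-1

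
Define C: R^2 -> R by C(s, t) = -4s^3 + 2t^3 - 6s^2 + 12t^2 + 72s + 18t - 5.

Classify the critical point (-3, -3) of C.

saddle point

The mixed partial ∂²C/∂s∂t is 0, so the Hessian at any point is diag(C_ss, C_tt) = diag(-12(2s + 1), 12(t + 2)).
At (-3, -3): H = diag(60, -12).
The eigenvalues have opposite signs, so H is indefinite: a saddle point.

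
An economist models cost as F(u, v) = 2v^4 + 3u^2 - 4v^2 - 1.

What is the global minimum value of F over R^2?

-3

F(u,v) separates as P(u) + Q(v) − 1, so its minimum is min P + min Q − 1.
P'(u) = 6u vanishes at u ∈ {0}; Q'(v) = 8v(v - 1)(v + 1) vanishes at v ∈ {-1, 0, 1}.
Local minima of P (where P''>0): P(0)=0. Local minima of Q: Q(-1)=-2, Q(1)=-2.
So the global minimum of F is P(0) + Q(-1) − 1 = 0 − 2 − 1 = -3, attained at (0, -1).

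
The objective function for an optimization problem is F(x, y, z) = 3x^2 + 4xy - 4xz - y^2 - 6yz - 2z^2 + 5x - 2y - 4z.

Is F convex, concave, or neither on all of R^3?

neither

F is quadratic, so its Hessian is the constant matrix H = [[6, 4, -4], [4, -2, -6], [-4, -6, -4]].
Leading principal minors: 6, -28, 120.
Neither pattern holds ⇒ H is indefinite ⇒ neither convex nor concave.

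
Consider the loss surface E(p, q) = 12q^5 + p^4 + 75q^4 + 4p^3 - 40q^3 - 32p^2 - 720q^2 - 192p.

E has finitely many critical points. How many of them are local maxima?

E separates as a function of p plus a function of q, so ∇E=0 decouples.
∂E/∂p = 4(p - 4)(p + 3)(p + 4) = 0 at p ∈ {-4, -3, 4}; ∂E/∂q = 60q(q - 2)(q + 3)(q + 4) = 0 at q ∈ {-4, -3, 0, 2}.
The Hessian is diagonal: diag(E_pp, E_qq). Second derivatives: E_pp(-4)=32, E_pp(-3)=-28, E_pp(4)=224; E_qq(-4)=-1440, E_qq(-3)=900, E_qq(0)=-1440, E_qq(2)=3600.
Local maxima occur where both diagonal entries negative: (-3, -4), (-3, 0). Count: 2.

2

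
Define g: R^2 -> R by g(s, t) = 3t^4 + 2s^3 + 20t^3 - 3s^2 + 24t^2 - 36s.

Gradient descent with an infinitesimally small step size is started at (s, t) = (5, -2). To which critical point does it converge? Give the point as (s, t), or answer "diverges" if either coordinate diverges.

g is separable, so gradient descent decouples: s follows -∂g/∂s, t follows -∂g/∂t.
∂g/∂s = 6(s - 3)(s + 2); at s=5 this is 84, so s decreases.
∂g/∂t = 12t(t + 1)(t + 4); at t=-2 this is 48, so t decreases.
s converges to its nearest critical value 3 (a local min of the s-part); t converges to -4. The iterate converges to (3, -4).

(3, -4)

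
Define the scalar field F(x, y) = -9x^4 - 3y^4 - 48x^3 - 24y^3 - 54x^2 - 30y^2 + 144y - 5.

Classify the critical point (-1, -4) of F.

The mixed partial ∂²F/∂x∂y is 0, so the Hessian at any point is diag(F_xx, F_yy) = diag(-36(3x^2 + 8x + 3), -12(3y^2 + 12y + 5)).
At (-1, -4): H = diag(72, -60).
The eigenvalues have opposite signs, so H is indefinite: a saddle point.

saddle point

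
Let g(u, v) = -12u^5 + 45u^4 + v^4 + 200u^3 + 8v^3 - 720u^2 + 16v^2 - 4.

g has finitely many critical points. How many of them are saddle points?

g separates as a function of u plus a function of v, so ∇g=0 decouples.
∂g/∂u = -60u(u - 4)(u - 2)(u + 3) = 0 at u ∈ {-3, 0, 2, 4}; ∂g/∂v = 4v(v + 2)(v + 4) = 0 at v ∈ {-4, -2, 0}.
The Hessian is diagonal: diag(g_uu, g_vv). Second derivatives: g_uu(-3)=6300, g_uu(0)=-1440, g_uu(2)=1200, g_uu(4)=-3360; g_vv(-4)=32, g_vv(-2)=-16, g_vv(0)=32.
Saddle points occur where the two diagonal entries have opposite signs: (-3, -2), (0, -4), (0, 0), (2, -2), (4, -4), (4, 0). Count: 6.

6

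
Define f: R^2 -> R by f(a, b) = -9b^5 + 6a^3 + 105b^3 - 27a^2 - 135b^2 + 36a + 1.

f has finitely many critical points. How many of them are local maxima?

f separates as a function of a plus a function of b, so ∇f=0 decouples.
∂f/∂a = 18(a - 2)(a - 1) = 0 at a ∈ {1, 2}; ∂f/∂b = -45b(b - 2)(b - 1)(b + 3) = 0 at b ∈ {-3, 0, 1, 2}.
The Hessian is diagonal: diag(f_aa, f_bb). Second derivatives: f_aa(1)=-18, f_aa(2)=18; f_bb(-3)=2700, f_bb(0)=-270, f_bb(1)=180, f_bb(2)=-450.
Local maxima occur where both diagonal entries negative: (1, 0), (1, 2). Count: 2.

2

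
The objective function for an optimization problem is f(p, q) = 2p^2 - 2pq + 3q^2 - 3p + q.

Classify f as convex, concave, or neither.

f is quadratic, so its Hessian is the constant matrix H = [[4, -2], [-2, 6]].
det(H) = 20, tr(H) = 10.
det(H) > 0 and tr(H) > 0, so H is positive definite everywhere: convex.

convex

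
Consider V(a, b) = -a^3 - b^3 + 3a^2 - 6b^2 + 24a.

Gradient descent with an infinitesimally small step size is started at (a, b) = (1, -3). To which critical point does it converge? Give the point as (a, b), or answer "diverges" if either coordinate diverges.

(-2, -4)

V is separable, so gradient descent decouples: a follows -∂V/∂a, b follows -∂V/∂b.
∂V/∂a = -3(a - 4)(a + 2); at a=1 this is 27, so a decreases.
∂V/∂b = -3b(b + 4); at b=-3 this is 9, so b decreases.
a converges to its nearest critical value -2 (a local min of the a-part); b converges to -4. The iterate converges to (-2, -4).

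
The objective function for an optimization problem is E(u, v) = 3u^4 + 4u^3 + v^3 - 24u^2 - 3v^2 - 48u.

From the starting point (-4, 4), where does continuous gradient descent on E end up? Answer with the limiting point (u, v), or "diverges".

E is separable, so gradient descent decouples: u follows -∂E/∂u, v follows -∂E/∂v.
∂E/∂u = 12(u - 2)(u + 1)(u + 2); at u=-4 this is -432, so u increases.
∂E/∂v = 3v(v - 2); at v=4 this is 24, so v decreases.
u converges to its nearest critical value -2 (a local min of the u-part); v converges to 2. The iterate converges to (-2, 2).

(-2, 2)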